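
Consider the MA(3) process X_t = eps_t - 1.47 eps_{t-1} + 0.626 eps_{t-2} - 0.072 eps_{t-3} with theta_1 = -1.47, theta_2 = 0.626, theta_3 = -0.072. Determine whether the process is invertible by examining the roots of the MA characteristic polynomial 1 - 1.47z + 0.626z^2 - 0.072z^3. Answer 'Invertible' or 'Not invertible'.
\text{Invertible}

The MA(q) characteristic polynomial is P(z) = 1 - 1.47z + 0.626z^2 - 0.072z^3.
Invertibility requires all roots to lie outside the unit circle, i.e. |z| > 1 for every root.
Degree 3: look for a simple real root z0 first, then factor out (1 - z/z0) and solve the remaining quadratic.
Testing z0 = 1.25: P(1.25) = 1 + (-1.47)(1.25) + (0.626)(1.25)^2 + (-0.072)(1.25)^3
  = 1 + (-1.8375) + (0.978125) + (-0.140625) = 0.  So z_0 = 1.25 is a root, |z_0| = 1.25.
Divide out the factor (1 - 0.8 z) = (1 - z/z0) (since 1/z0 = 0.8):
  P(z) = (1 - 0.8 z)(1 + (-0.67) z + (0.09) z^2)
  [check: z-coef -0.67 - (0.8) = -1.47; z^2-coef 0.09 - (0.8)(-0.67) = 0.626; z^3-coef -(0.8)(0.09) = -0.072.]
Remaining roots from the quadratic factor 1 + (-0.67) z + (0.09) z^2:
  Set 1 + (-0.67) z + (0.09) z^2 = 0, i.e. a z^2 + b z + c = 0 with a = 0.09, b = -0.67, c = 1.
  Discriminant D = b^2 - 4ac = (-0.67)^2 - 4*(0.09)*1 = 0.4489 - (0.36) = 0.0889.
  D >= 0, so the roots are real: z = (-b +/- sqrt(D)) / (2a) = (0.67 +/- 0.298161) / (0.18).
    z_1 = (0.67 + 0.298161) / (0.18) = 5.3787,   |z_1| = 5.3787.
    z_2 = (0.67 - 0.298161) / (0.18) = 2.0658,   |z_2| = 2.0658.
Moduli of all roots: 1.2500, 5.3787, 2.0658.
All moduli strictly greater than 1? Yes.
Verdict: Invertible.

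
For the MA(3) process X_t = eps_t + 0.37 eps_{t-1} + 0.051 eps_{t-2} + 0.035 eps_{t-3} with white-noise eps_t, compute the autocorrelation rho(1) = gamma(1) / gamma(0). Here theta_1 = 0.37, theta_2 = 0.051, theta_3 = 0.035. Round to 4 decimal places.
\rho(1) = 0.3425

For an MA(q) process with theta_0 = 1, the autocovariance is
  gamma(k) = sigma^2 * sum_{i=0..q-k} theta_i * theta_{i+k},
and rho(k) = gamma(k) / gamma(0). Sigma^2 cancels.
  numerator   = (1)*(0.37) + (0.37)*(0.051) + (0.051)*(0.035) = 0.390655.
  denominator = (1)^2 + (0.37)^2 + (0.051)^2 + (0.035)^2 = 1.140726.
  rho(1) = 0.390655 / 1.140726 = 0.3425.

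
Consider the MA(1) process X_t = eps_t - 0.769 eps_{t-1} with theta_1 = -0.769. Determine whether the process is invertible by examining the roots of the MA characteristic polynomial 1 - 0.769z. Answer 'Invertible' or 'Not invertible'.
\text{Invertible}

The MA(q) characteristic polynomial is P(z) = 1 - 0.769z.
Invertibility requires all roots to lie outside the unit circle, i.e. |z| > 1 for every root.
This is linear in z: 1 + (-0.769) z = 0  =>  z = -1/(-0.769) = 1.30039,  |z| = 1.30039.
Moduli of all roots: 1.3004.
All moduli strictly greater than 1? Yes.
Verdict: Invertible.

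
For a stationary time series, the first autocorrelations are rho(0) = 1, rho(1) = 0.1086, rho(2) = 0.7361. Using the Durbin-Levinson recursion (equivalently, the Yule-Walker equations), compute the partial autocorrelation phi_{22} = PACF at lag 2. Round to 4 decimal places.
\phi_{22} = 0.7330

The PACF at lag k is phi_{kk}, the last component of the solution
to the Yule-Walker system G_k phi = r_k where
  (G_k)_{ij} = rho(|i - j|), (r_k)_i = rho(i), i,j = 1..k.
Equivalently, Durbin-Levinson gives phi_{kk} iteratively:
  phi_{11} = rho(1)
  phi_{kk} = [rho(k) - sum_{j=1..k-1} phi_{k-1,j} rho(k-j)]
            / [1 - sum_{j=1..k-1} phi_{k-1,j} rho(j)],
  phi_{k,j} = phi_{k-1,j} - phi_{kk} phi_{k-1,k-j},  j = 1..k-1.
Step k = 1:
  phi_11 = rho(1) = 0.1086.
Step k = 2:
  phi_22 = [rho(2) - phi_11 rho(1)] / [1 - phi_11 rho(1)] = [0.7361 - (0.1086)(0.1086)] / [1 - (0.1086)(0.1086)]
         = 0.72430604 / 0.98820604 = 0.733.
Therefore phi_{22} = 0.7330.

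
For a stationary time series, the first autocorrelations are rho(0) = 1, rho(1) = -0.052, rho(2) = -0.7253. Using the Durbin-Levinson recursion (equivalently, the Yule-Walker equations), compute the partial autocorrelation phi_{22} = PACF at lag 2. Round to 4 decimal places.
\phi_{22} = -0.7300

The PACF at lag k is phi_{kk}, the last component of the solution
to the Yule-Walker system G_k phi = r_k where
  (G_k)_{ij} = rho(|i - j|), (r_k)_i = rho(i), i,j = 1..k.
Equivalently, Durbin-Levinson gives phi_{kk} iteratively:
  phi_{11} = rho(1)
  phi_{kk} = [rho(k) - sum_{j=1..k-1} phi_{k-1,j} rho(k-j)]
            / [1 - sum_{j=1..k-1} phi_{k-1,j} rho(j)],
  phi_{k,j} = phi_{k-1,j} - phi_{kk} phi_{k-1,k-j},  j = 1..k-1.
Step k = 1:
  phi_11 = rho(1) = -0.052.
Step k = 2:
  phi_22 = [rho(2) - phi_11 rho(1)] / [1 - phi_11 rho(1)] = [-0.7253 - (-0.052)(-0.052)] / [1 - (-0.052)(-0.052)]
         = -0.728004 / 0.997296 = -0.73.
Therefore phi_{22} = -0.7300.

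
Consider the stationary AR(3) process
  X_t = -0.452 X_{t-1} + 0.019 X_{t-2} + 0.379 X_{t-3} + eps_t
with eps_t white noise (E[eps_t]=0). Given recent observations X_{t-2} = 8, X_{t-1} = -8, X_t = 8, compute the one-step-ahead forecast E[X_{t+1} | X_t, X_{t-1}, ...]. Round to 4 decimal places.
E[X_{t+1} \mid \mathcal F_t] = -0.7360

For an AR(p) model X_t = c + sum_i phi_i X_{t-i} + eps_t, the
one-step-ahead conditional mean is
  E[X_{t+1} | X_t, ...] = c + sum_i phi_i X_{t+1-i}.
Substitute known values:
  E[X_{t+1} | ...] = (-0.452) * (8) + (0.019) * (-8) + (0.379) * (8)
                   = -0.7360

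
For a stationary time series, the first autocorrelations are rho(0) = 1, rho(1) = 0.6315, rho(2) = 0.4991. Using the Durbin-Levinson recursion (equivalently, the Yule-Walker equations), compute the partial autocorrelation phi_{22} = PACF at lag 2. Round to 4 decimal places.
\phi_{22} = 0.1668

The PACF at lag k is phi_{kk}, the last component of the solution
to the Yule-Walker system G_k phi = r_k where
  (G_k)_{ij} = rho(|i - j|), (r_k)_i = rho(i), i,j = 1..k.
Equivalently, Durbin-Levinson gives phi_{kk} iteratively:
  phi_{11} = rho(1)
  phi_{kk} = [rho(k) - sum_{j=1..k-1} phi_{k-1,j} rho(k-j)]
            / [1 - sum_{j=1..k-1} phi_{k-1,j} rho(j)],
  phi_{k,j} = phi_{k-1,j} - phi_{kk} phi_{k-1,k-j},  j = 1..k-1.
Step k = 1:
  phi_11 = rho(1) = 0.6315.
Step k = 2:
  phi_22 = [rho(2) - phi_11 rho(1)] / [1 - phi_11 rho(1)] = [0.4991 - (0.6315)(0.6315)] / [1 - (0.6315)(0.6315)]
         = 0.10030775 / 0.60120775 = 0.1668.
Therefore phi_{22} = 0.1668.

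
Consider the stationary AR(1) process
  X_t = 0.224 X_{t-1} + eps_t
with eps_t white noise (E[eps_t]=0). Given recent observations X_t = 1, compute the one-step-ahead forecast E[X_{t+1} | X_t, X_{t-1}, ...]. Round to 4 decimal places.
E[X_{t+1} \mid \mathcal F_t] = 0.2240

For an AR(p) model X_t = c + sum_i phi_i X_{t-i} + eps_t, the
one-step-ahead conditional mean is
  E[X_{t+1} | X_t, ...] = c + sum_i phi_i X_{t+1-i}.
Substitute known values:
  E[X_{t+1} | ...] = (0.224) * (1)
                   = 0.2240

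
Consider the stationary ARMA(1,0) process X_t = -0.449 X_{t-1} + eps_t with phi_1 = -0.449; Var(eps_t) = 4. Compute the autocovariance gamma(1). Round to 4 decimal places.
\gamma(1) = -2.2495

Multiply the model equation by X_{t-k} and take expectations. With theta_0 = psi_0 = 1 and psi_j the MA(infinity) weights, this gives
  gamma(k) - sum_i phi_i gamma(k-i) = c_k,
  c_k = sigma^2 * sum_{j=k..q} theta_j psi_{j-k}   (c_k = 0 for k > q),
using gamma(-m) = gamma(m).
Pure AR (q = 0): c_0 = sigma^2 = 4, c_k = 0 for k >= 1.
Equations for k = 0 and k = 1 (AR order 1):
  gamma(0) = phi_1 gamma(1) + c_0
  gamma(1) = phi_1 gamma(0) + c_1
Substituting the second into the first: gamma(0) (1 - phi_1^2) = c_0 + phi_1 c_1, so
  gamma(0) = c_0 / (1 - phi_1^2) = 4 / (1 - (-0.449)^2) = 4 / 0.798399 = 5.010026.
  gamma(1) = phi_1 gamma(0) = (-0.449)(5.010026) = -2.249502.
Therefore gamma(1) = -2.2495 (to 4 decimal places).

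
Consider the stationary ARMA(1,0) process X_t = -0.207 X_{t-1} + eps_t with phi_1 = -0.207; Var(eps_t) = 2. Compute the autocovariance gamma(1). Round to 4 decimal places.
\gamma(1) = -0.4325

Multiply the model equation by X_{t-k} and take expectations. With theta_0 = psi_0 = 1 and psi_j the MA(infinity) weights, this gives
  gamma(k) - sum_i phi_i gamma(k-i) = c_k,
  c_k = sigma^2 * sum_{j=k..q} theta_j psi_{j-k}   (c_k = 0 for k > q),
using gamma(-m) = gamma(m).
Pure AR (q = 0): c_0 = sigma^2 = 2, c_k = 0 for k >= 1.
Equations for k = 0 and k = 1 (AR order 1):
  gamma(0) = phi_1 gamma(1) + c_0
  gamma(1) = phi_1 gamma(0) + c_1
Substituting the second into the first: gamma(0) (1 - phi_1^2) = c_0 + phi_1 c_1, so
  gamma(0) = c_0 / (1 - phi_1^2) = 2 / (1 - (-0.207)^2) = 2 / 0.957151 = 2.089534.
  gamma(1) = phi_1 gamma(0) = (-0.207)(2.089534) = -0.432534.
Therefore gamma(1) = -0.4325 (to 4 decimal places).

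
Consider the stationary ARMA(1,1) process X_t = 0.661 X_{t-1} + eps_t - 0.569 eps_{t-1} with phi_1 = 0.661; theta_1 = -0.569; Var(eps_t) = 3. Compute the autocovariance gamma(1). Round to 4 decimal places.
\gamma(1) = 0.3058

Multiply the model equation by X_{t-k} and take expectations. With theta_0 = psi_0 = 1 and psi_j the MA(infinity) weights, this gives
  gamma(k) - sum_i phi_i gamma(k-i) = c_k,
  c_k = sigma^2 * sum_{j=k..q} theta_j psi_{j-k}   (c_k = 0 for k > q),
using gamma(-m) = gamma(m).
psi-weights needed (psi_j = theta_j + sum_i phi_i psi_{j-i}):
  psi_1 = theta_1 + phi_1 = -0.569 + (0.661) = 0.092
Right-hand sides:
  c_0 = sigma^2 (1 + theta_1 psi_1) = 3 * (1 + (-0.569)(0.092)) = 3 * 0.947652 = 2.842956
  c_1 = sigma^2 theta_1 = 3 * (-0.569) = -1.707
  c_2 = 0
Equations for k = 0 and k = 1 (AR order 1):
  gamma(0) = phi_1 gamma(1) + c_0
  gamma(1) = phi_1 gamma(0) + c_1
Substituting the second into the first: gamma(0) (1 - phi_1^2) = c_0 + phi_1 c_1, so
  gamma(0) = (c_0 + phi_1 c_1) / (1 - phi_1^2) = (2.842956 + (0.661)(-1.707)) / (1 - (0.661)^2) = 1.714629 / 0.563079 = 3.045095.
  gamma(1) = phi_1 gamma(0) + c_1 = (0.661)(3.045095) + (-1.707) = 0.305808.
Therefore gamma(1) = 0.3058 (to 4 decimal places).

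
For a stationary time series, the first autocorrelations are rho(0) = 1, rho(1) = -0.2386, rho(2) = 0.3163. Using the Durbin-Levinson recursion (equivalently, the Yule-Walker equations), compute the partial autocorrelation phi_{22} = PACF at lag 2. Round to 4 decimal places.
\phi_{22} = 0.2750

The PACF at lag k is phi_{kk}, the last component of the solution
to the Yule-Walker system G_k phi = r_k where
  (G_k)_{ij} = rho(|i - j|), (r_k)_i = rho(i), i,j = 1..k.
Equivalently, Durbin-Levinson gives phi_{kk} iteratively:
  phi_{11} = rho(1)
  phi_{kk} = [rho(k) - sum_{j=1..k-1} phi_{k-1,j} rho(k-j)]
            / [1 - sum_{j=1..k-1} phi_{k-1,j} rho(j)],
  phi_{k,j} = phi_{k-1,j} - phi_{kk} phi_{k-1,k-j},  j = 1..k-1.
Step k = 1:
  phi_11 = rho(1) = -0.2386.
Step k = 2:
  phi_22 = [rho(2) - phi_11 rho(1)] / [1 - phi_11 rho(1)] = [0.3163 - (-0.2386)(-0.2386)] / [1 - (-0.2386)(-0.2386)]
         = 0.25937004 / 0.94307004 = 0.275.
Therefore phi_{22} = 0.2750.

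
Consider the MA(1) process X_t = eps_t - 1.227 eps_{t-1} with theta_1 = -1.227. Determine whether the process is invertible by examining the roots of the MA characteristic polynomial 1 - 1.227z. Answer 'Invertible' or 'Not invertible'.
\text{Not invertible}

The MA(q) characteristic polynomial is P(z) = 1 - 1.227z.
Invertibility requires all roots to lie outside the unit circle, i.e. |z| > 1 for every root.
This is linear in z: 1 + (-1.227) z = 0  =>  z = -1/(-1.227) = 0.814996,  |z| = 0.814996.
Moduli of all roots: 0.8150.
All moduli strictly greater than 1? No.
Verdict: Not invertible.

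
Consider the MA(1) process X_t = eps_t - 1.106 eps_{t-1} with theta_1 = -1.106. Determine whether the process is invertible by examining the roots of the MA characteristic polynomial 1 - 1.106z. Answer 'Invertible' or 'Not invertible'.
\text{Not invertible}

The MA(q) characteristic polynomial is P(z) = 1 - 1.106z.
Invertibility requires all roots to lie outside the unit circle, i.e. |z| > 1 for every root.
This is linear in z: 1 + (-1.106) z = 0  =>  z = -1/(-1.106) = 0.904159,  |z| = 0.904159.
Moduli of all roots: 0.9042.
All moduli strictly greater than 1? No.
Verdict: Not invertible.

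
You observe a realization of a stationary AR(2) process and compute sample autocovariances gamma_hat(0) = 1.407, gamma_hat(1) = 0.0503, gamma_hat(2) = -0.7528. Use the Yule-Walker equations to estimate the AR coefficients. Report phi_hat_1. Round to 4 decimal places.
\hat\phi_{1} = 0.0549

The Yule-Walker equations for an AR(p) process read, in matrix form,
  Gamma_p phi = r_p,   with   (Gamma_p)_{ij} = gamma(|i - j|),
                       (r_p)_i = gamma(i),   i,j = 1..p.
Substitute the sample gammas (Toeplitz matrix and right-hand side of size 2):
  Gamma_p = [[1.407, 0.0503], [0.0503, 1.407]]
  r_p     = [0.0503, -0.7528]
Written out:
  1.407 phi_1 + 0.0503 phi_2 = 0.0503
  0.0503 phi_1 + 1.407 phi_2 = -0.7528
Solve by Cramer's rule:
  det = gamma(0)^2 - gamma(1)^2 = (1.407)^2 - (0.0503)^2 = 1.979649 - 0.00253009 = 1.97711891
  phi_hat_1 = [gamma(1) gamma(0) - gamma(1) gamma(2)] / det = [(0.0503)(1.407) - (0.0503)(-0.7528)] / 1.97711891 = 0.10863794 / 1.97711891 = 0.0549
  phi_hat_2 = [gamma(0) gamma(2) - gamma(1)^2] / det = [(1.407)(-0.7528) - (0.0503)^2] / 1.97711891 = -1.06171969 / 1.97711891 = -0.537
So phi_hat = [0.0549, -0.5370].
Therefore phi_hat_1 = 0.0549.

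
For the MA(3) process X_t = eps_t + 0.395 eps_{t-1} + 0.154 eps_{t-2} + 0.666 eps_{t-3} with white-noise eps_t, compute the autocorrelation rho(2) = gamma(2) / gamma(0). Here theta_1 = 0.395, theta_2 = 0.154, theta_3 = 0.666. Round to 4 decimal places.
\rho(2) = 0.2569

For an MA(q) process with theta_0 = 1, the autocovariance is
  gamma(k) = sigma^2 * sum_{i=0..q-k} theta_i * theta_{i+k},
and rho(k) = gamma(k) / gamma(0). Sigma^2 cancels.
  numerator   = (1)*(0.154) + (0.395)*(0.666) = 0.41707.
  denominator = (1)^2 + (0.395)^2 + (0.154)^2 + (0.666)^2 = 1.623297.
  rho(2) = 0.41707 / 1.623297 = 0.2569.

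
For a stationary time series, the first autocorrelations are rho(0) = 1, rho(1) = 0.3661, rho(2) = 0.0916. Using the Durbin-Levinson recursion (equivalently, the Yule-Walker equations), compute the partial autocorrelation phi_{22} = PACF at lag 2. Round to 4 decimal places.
\phi_{22} = -0.0490

The PACF at lag k is phi_{kk}, the last component of the solution
to the Yule-Walker system G_k phi = r_k where
  (G_k)_{ij} = rho(|i - j|), (r_k)_i = rho(i), i,j = 1..k.
Equivalently, Durbin-Levinson gives phi_{kk} iteratively:
  phi_{11} = rho(1)
  phi_{kk} = [rho(k) - sum_{j=1..k-1} phi_{k-1,j} rho(k-j)]
            / [1 - sum_{j=1..k-1} phi_{k-1,j} rho(j)],
  phi_{k,j} = phi_{k-1,j} - phi_{kk} phi_{k-1,k-j},  j = 1..k-1.
Step k = 1:
  phi_11 = rho(1) = 0.3661.
Step k = 2:
  phi_22 = [rho(2) - phi_11 rho(1)] / [1 - phi_11 rho(1)] = [0.0916 - (0.3661)(0.3661)] / [1 - (0.3661)(0.3661)]
         = -0.04242921 / 0.86597079 = -0.049.
Therefore phi_{22} = -0.0490.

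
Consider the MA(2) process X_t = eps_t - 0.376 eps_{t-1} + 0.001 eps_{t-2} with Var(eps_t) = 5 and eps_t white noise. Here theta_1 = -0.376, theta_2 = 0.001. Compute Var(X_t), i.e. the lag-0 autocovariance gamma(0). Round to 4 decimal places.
\gamma(0) = 5.7069

For an MA(q) process X_t = eps_t + sum_i theta_i eps_{t-i} with
Var(eps_t) = sigma^2, the variance is
  gamma(0) = sigma^2 * (1 + sum_i theta_i^2).
  sum_i theta_i^2 = (-0.376)^2 + (0.001)^2 = 0.141376 + 0.000001 = 0.141377.
  gamma(0) = 5 * (1 + 0.141377) = 5 * 1.141377 = 5.706885, which rounds to 5.7069.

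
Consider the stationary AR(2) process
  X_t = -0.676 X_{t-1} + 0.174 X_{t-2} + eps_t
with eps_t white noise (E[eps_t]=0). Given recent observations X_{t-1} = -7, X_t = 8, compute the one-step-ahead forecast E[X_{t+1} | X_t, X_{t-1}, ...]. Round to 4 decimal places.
E[X_{t+1} \mid \mathcal F_t] = -6.6260

For an AR(p) model X_t = c + sum_i phi_i X_{t-i} + eps_t, the
one-step-ahead conditional mean is
  E[X_{t+1} | X_t, ...] = c + sum_i phi_i X_{t+1-i}.
Substitute known values:
  E[X_{t+1} | ...] = (-0.676) * (8) + (0.174) * (-7)
                   = -6.6260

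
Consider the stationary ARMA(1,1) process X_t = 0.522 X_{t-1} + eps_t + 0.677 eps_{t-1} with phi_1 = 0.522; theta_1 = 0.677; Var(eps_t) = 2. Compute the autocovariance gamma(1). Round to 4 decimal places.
\gamma(1) = 4.4610

Multiply the model equation by X_{t-k} and take expectations. With theta_0 = psi_0 = 1 and psi_j the MA(infinity) weights, this gives
  gamma(k) - sum_i phi_i gamma(k-i) = c_k,
  c_k = sigma^2 * sum_{j=k..q} theta_j psi_{j-k}   (c_k = 0 for k > q),
using gamma(-m) = gamma(m).
psi-weights needed (psi_j = theta_j + sum_i phi_i psi_{j-i}):
  psi_1 = theta_1 + phi_1 = 0.677 + (0.522) = 1.199
Right-hand sides:
  c_0 = sigma^2 (1 + theta_1 psi_1) = 2 * (1 + (0.677)(1.199)) = 2 * 1.811723 = 3.623446
  c_1 = sigma^2 theta_1 = 2 * (0.677) = 1.354
  c_2 = 0
Equations for k = 0 and k = 1 (AR order 1):
  gamma(0) = phi_1 gamma(1) + c_0
  gamma(1) = phi_1 gamma(0) + c_1
Substituting the second into the first: gamma(0) (1 - phi_1^2) = c_0 + phi_1 c_1, so
  gamma(0) = (c_0 + phi_1 c_1) / (1 - phi_1^2) = (3.623446 + (0.522)(1.354)) / (1 - (0.522)^2) = 4.330234 / 0.727516 = 5.952081.
  gamma(1) = phi_1 gamma(0) + c_1 = (0.522)(5.952081) + (1.354) = 4.460986.
Therefore gamma(1) = 4.4610 (to 4 decimal places).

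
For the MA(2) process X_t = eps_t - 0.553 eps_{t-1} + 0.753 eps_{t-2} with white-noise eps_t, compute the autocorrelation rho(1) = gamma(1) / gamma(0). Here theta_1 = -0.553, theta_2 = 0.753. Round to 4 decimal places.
\rho(1) = -0.5176

For an MA(q) process with theta_0 = 1, the autocovariance is
  gamma(k) = sigma^2 * sum_{i=0..q-k} theta_i * theta_{i+k},
and rho(k) = gamma(k) / gamma(0). Sigma^2 cancels.
  numerator   = (1)*(-0.553) + (-0.553)*(0.753) = -0.969409.
  denominator = (1)^2 + (-0.553)^2 + (0.753)^2 = 1.872818.
  rho(1) = -0.969409 / 1.872818 = -0.5176.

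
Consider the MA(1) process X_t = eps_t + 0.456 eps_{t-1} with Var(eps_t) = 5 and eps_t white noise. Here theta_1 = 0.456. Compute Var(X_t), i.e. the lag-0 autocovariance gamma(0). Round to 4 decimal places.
\gamma(0) = 6.0397

For an MA(q) process X_t = eps_t + sum_i theta_i eps_{t-i} with
Var(eps_t) = sigma^2, the variance is
  gamma(0) = sigma^2 * (1 + sum_i theta_i^2).
  sum_i theta_i^2 = (0.456)^2 = 0.207936.
  gamma(0) = 5 * (1 + 0.207936) = 5 * 1.207936 = 6.03968, which rounds to 6.0397.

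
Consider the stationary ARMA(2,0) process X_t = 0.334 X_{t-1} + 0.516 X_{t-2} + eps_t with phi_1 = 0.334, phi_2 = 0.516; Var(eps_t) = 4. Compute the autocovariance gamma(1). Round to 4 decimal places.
\gamma(1) = 7.1823

Multiply the model equation by X_{t-k} and take expectations. With theta_0 = psi_0 = 1 and psi_j the MA(infinity) weights, this gives
  gamma(k) - sum_i phi_i gamma(k-i) = c_k,
  c_k = sigma^2 * sum_{j=k..q} theta_j psi_{j-k}   (c_k = 0 for k > q),
using gamma(-m) = gamma(m).
Pure AR (q = 0): c_0 = sigma^2 = 4, c_k = 0 for k >= 1.
Equations for k = 0, 1, 2 (AR order 2, c_2 = 0):
  (E0) gamma(0) = phi_1 gamma(1) + phi_2 gamma(2) + c_0
  (E1) gamma(1) = phi_1 gamma(0) + phi_2 gamma(1) + c_1
  (E2) gamma(2) = phi_1 gamma(1) + phi_2 gamma(0)
From (E1): gamma(1) = A gamma(0) + B with
  A = phi_1 / (1 - phi_2) = 0.334 / 0.484 = 0.690083,   B = c_1 / (1 - phi_2) = 0 / 0.484 = 0.
Insert (E2) into (E0): gamma(0) (1 - phi_2^2) = phi_1 (1 + phi_2) gamma(1) + c_0.
  phi_1 (1 + phi_2) = (0.334)(1.516) = 0.506344,   1 - phi_2^2 = 0.733744.
Replace gamma(1) by A gamma(0) + B and collect gamma(0):
  gamma(0) [0.733744 - (0.506344)(0.690083)] = c_0 = 4
  gamma(0) * 0.384325 = 4
  gamma(0) = 4 / 0.384325 = 10.407864.
  gamma(1) = A gamma(0) = (0.690083)(10.407864) = 7.182286.
Therefore gamma(1) = 7.1823 (to 4 decimal places).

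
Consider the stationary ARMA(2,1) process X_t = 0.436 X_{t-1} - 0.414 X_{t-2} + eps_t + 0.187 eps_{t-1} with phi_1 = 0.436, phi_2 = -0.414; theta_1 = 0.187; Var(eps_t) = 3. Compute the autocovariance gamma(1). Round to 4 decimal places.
\gamma(1) = 1.8158

Multiply the model equation by X_{t-k} and take expectations. With theta_0 = psi_0 = 1 and psi_j the MA(infinity) weights, this gives
  gamma(k) - sum_i phi_i gamma(k-i) = c_k,
  c_k = sigma^2 * sum_{j=k..q} theta_j psi_{j-k}   (c_k = 0 for k > q),
using gamma(-m) = gamma(m).
psi-weights needed (psi_j = theta_j + sum_i phi_i psi_{j-i}):
  psi_1 = theta_1 + phi_1 = 0.187 + (0.436) = 0.623
Right-hand sides:
  c_0 = sigma^2 (1 + theta_1 psi_1) = 3 * (1 + (0.187)(0.623)) = 3 * 1.116501 = 3.349503
  c_1 = sigma^2 theta_1 = 3 * (0.187) = 0.561
  c_2 = 0
Equations for k = 0, 1, 2 (AR order 2, c_2 = 0):
  (E0) gamma(0) = phi_1 gamma(1) + phi_2 gamma(2) + c_0
  (E1) gamma(1) = phi_1 gamma(0) + phi_2 gamma(1) + c_1
  (E2) gamma(2) = phi_1 gamma(1) + phi_2 gamma(0)
From (E1): gamma(1) = A gamma(0) + B with
  A = phi_1 / (1 - phi_2) = 0.436 / 1.414 = 0.308345,   B = c_1 / (1 - phi_2) = 0.561 / 1.414 = 0.396747.
Insert (E2) into (E0): gamma(0) (1 - phi_2^2) = phi_1 (1 + phi_2) gamma(1) + c_0.
  phi_1 (1 + phi_2) = (0.436)(0.586) = 0.255496,   1 - phi_2^2 = 0.828604.
Replace gamma(1) by A gamma(0) + B and collect gamma(0):
  gamma(0) [0.828604 - (0.255496)(0.308345)] = (0.255496)(0.396747) + 3.349503
  gamma(0) * 0.749823 = 3.45087
  gamma(0) = 3.45087 / 0.749823 = 4.602246.
  gamma(1) = A gamma(0) + B = (0.308345)(4.602246) + (0.396747) = 1.815827.
Therefore gamma(1) = 1.8158 (to 4 decimal places).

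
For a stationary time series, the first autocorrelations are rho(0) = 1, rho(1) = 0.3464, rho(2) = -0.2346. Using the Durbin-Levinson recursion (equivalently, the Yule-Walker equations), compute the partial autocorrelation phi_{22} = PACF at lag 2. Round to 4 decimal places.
\phi_{22} = -0.4029

The PACF at lag k is phi_{kk}, the last component of the solution
to the Yule-Walker system G_k phi = r_k where
  (G_k)_{ij} = rho(|i - j|), (r_k)_i = rho(i), i,j = 1..k.
Equivalently, Durbin-Levinson gives phi_{kk} iteratively:
  phi_{11} = rho(1)
  phi_{kk} = [rho(k) - sum_{j=1..k-1} phi_{k-1,j} rho(k-j)]
            / [1 - sum_{j=1..k-1} phi_{k-1,j} rho(j)],
  phi_{k,j} = phi_{k-1,j} - phi_{kk} phi_{k-1,k-j},  j = 1..k-1.
Step k = 1:
  phi_11 = rho(1) = 0.3464.
Step k = 2:
  phi_22 = [rho(2) - phi_11 rho(1)] / [1 - phi_11 rho(1)] = [-0.2346 - (0.3464)(0.3464)] / [1 - (0.3464)(0.3464)]
         = -0.35459296 / 0.88000704 = -0.4029.
Therefore phi_{22} = -0.4029.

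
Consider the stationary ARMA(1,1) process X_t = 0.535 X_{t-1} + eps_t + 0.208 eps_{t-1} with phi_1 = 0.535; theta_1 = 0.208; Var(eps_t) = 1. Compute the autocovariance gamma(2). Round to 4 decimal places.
\gamma(2) = 0.6189

Multiply the model equation by X_{t-k} and take expectations. With theta_0 = psi_0 = 1 and psi_j the MA(infinity) weights, this gives
  gamma(k) - sum_i phi_i gamma(k-i) = c_k,
  c_k = sigma^2 * sum_{j=k..q} theta_j psi_{j-k}   (c_k = 0 for k > q),
using gamma(-m) = gamma(m).
psi-weights needed (psi_j = theta_j + sum_i phi_i psi_{j-i}):
  psi_1 = theta_1 + phi_1 = 0.208 + (0.535) = 0.743
Right-hand sides:
  c_0 = sigma^2 (1 + theta_1 psi_1) = 1 * (1 + (0.208)(0.743)) = 1 * 1.154544 = 1.154544
  c_1 = sigma^2 theta_1 = 1 * (0.208) = 0.208
  c_2 = 0
Equations for k = 0 and k = 1 (AR order 1):
  gamma(0) = phi_1 gamma(1) + c_0
  gamma(1) = phi_1 gamma(0) + c_1
Substituting the second into the first: gamma(0) (1 - phi_1^2) = c_0 + phi_1 c_1, so
  gamma(0) = (c_0 + phi_1 c_1) / (1 - phi_1^2) = (1.154544 + (0.535)(0.208)) / (1 - (0.535)^2) = 1.265824 / 0.713775 = 1.773422.
  gamma(1) = phi_1 gamma(0) + c_1 = (0.535)(1.773422) + (0.208) = 1.156781.
For k = 2 (> q): gamma(2) = phi_1 gamma(1) = (0.535)(1.156781) = 0.618878.
Therefore gamma(2) = 0.6189 (to 4 decimal places).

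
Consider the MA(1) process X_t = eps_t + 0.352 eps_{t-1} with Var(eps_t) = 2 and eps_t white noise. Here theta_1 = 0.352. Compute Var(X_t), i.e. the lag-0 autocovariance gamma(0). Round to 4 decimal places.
\gamma(0) = 2.2478

For an MA(q) process X_t = eps_t + sum_i theta_i eps_{t-i} with
Var(eps_t) = sigma^2, the variance is
  gamma(0) = sigma^2 * (1 + sum_i theta_i^2).
  sum_i theta_i^2 = (0.352)^2 = 0.123904.
  gamma(0) = 2 * (1 + 0.123904) = 2 * 1.123904 = 2.247808, which rounds to 2.2478.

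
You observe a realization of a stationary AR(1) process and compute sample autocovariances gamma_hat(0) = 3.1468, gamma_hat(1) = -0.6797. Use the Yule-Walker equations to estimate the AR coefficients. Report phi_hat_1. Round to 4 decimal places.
\hat\phi_{1} = -0.2160

The Yule-Walker equations for an AR(p) process read, in matrix form,
  Gamma_p phi = r_p,   with   (Gamma_p)_{ij} = gamma(|i - j|),
                       (r_p)_i = gamma(i),   i,j = 1..p.
Substitute the sample gammas (Toeplitz matrix and right-hand side of size 1):
  Gamma_p = [[3.1468]]
  r_p     = [-0.6797]
With p = 1 this is the single equation gamma(0) phi_1 = gamma(1):
  phi_hat_1 = gamma(1) / gamma(0) = -0.6797 / 3.1468 = -0.2160.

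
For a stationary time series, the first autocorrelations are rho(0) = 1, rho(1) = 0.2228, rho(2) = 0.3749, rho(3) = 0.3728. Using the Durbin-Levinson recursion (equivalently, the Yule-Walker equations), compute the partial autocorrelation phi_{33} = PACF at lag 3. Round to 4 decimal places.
\phi_{33} = 0.2880

The PACF at lag k is phi_{kk}, the last component of the solution
to the Yule-Walker system G_k phi = r_k where
  (G_k)_{ij} = rho(|i - j|), (r_k)_i = rho(i), i,j = 1..k.
Equivalently, Durbin-Levinson gives phi_{kk} iteratively:
  phi_{11} = rho(1)
  phi_{kk} = [rho(k) - sum_{j=1..k-1} phi_{k-1,j} rho(k-j)]
            / [1 - sum_{j=1..k-1} phi_{k-1,j} rho(j)],
  phi_{k,j} = phi_{k-1,j} - phi_{kk} phi_{k-1,k-j},  j = 1..k-1.
Step k = 1:
  phi_11 = rho(1) = 0.2228.
Step k = 2:
  phi_22 = [rho(2) - phi_11 rho(1)] / [1 - phi_11 rho(1)] = [0.3749 - (0.2228)(0.2228)] / [1 - (0.2228)(0.2228)]
         = 0.32526016 / 0.95036016 = 0.342249.
  Update: phi_21 = phi_11 - phi_22 phi_11 = 0.2228 - (0.342249)(0.2228) = 0.146547.
Step k = 3:
  phi_33 = [rho(3) - phi_21 rho(2) - phi_22 rho(1)] / [1 - phi_21 rho(1) - phi_22 rho(2)]
    numerator   = 0.3728 - (0.146547)(0.3749) - (0.342249)(0.2228) = 0.24160643
    denominator = 1 - (0.146547)(0.2228) - (0.342249)(0.3749) = 0.83904008
  phi_33 = 0.24160643 / 0.83904008 = 0.288.
Therefore phi_{33} = 0.2880.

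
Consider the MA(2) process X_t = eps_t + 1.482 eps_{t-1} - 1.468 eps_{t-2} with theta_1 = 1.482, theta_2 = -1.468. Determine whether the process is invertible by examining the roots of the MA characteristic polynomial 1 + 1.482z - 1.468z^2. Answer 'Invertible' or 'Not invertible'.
\text{Not invertible}

The MA(q) characteristic polynomial is P(z) = 1 + 1.482z - 1.468z^2.
Invertibility requires all roots to lie outside the unit circle, i.e. |z| > 1 for every root.
Set 1 + (1.482) z + (-1.468) z^2 = 0, i.e. a z^2 + b z + c = 0 with a = -1.468, b = 1.482, c = 1.
Discriminant D = b^2 - 4ac = (1.482)^2 - 4*(-1.468)*1 = 2.196324 - (-5.872) = 8.068324.
D >= 0, so the roots are real: z = (-b +/- sqrt(D)) / (2a) = (-1.482 +/- 2.84048) / (-2.936).
  z_1 = (-1.482 + 2.84048) / (-2.936) = -0.4627,   |z_1| = 0.4627.
  z_2 = (-1.482 - 2.84048) / (-2.936) = 1.4722,   |z_2| = 1.4722.
Moduli of all roots: 0.4627, 1.4722.
All moduli strictly greater than 1? No.
Verdict: Not invertible.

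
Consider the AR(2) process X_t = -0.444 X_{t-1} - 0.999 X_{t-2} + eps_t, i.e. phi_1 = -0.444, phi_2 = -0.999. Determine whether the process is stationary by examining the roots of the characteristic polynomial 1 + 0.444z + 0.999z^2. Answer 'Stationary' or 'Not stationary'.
\text{Stationary}

The AR(p) characteristic polynomial is P(z) = 1 + 0.444z + 0.999z^2.
Stationarity requires all roots to lie outside the unit circle, i.e. |z| > 1 for every root.
Set 1 + (0.444) z + (0.999) z^2 = 0, i.e. a z^2 + b z + c = 0 with a = 0.999, b = 0.444, c = 1.
Discriminant D = b^2 - 4ac = (0.444)^2 - 4*(0.999)*1 = 0.197136 - (3.996) = -3.798864.
D < 0, so the roots are the complex-conjugate pair z = (-b +/- i sqrt(-D)) / (2a) = -0.2222 +/- 0.9755i.
For a conjugate pair |z|^2 = z * conj(z) = (product of roots) = c/a = 1/(0.999) = 1.001001, so |z| = sqrt(1.001001) = 1.0005 for both roots.
Moduli of all roots: 1.0005, 1.0005.
All moduli strictly greater than 1? Yes.
Verdict: Stationary.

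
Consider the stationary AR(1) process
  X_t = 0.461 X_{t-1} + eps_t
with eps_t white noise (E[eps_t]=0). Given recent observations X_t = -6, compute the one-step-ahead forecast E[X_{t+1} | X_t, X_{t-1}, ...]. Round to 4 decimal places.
E[X_{t+1} \mid \mathcal F_t] = -2.7660

For an AR(p) model X_t = c + sum_i phi_i X_{t-i} + eps_t, the
one-step-ahead conditional mean is
  E[X_{t+1} | X_t, ...] = c + sum_i phi_i X_{t+1-i}.
Substitute known values:
  E[X_{t+1} | ...] = (0.461) * (-6)
                   = -2.7660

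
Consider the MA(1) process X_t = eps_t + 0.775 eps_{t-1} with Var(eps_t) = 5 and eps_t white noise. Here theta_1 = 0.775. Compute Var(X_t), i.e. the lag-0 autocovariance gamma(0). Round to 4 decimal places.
\gamma(0) = 8.0031

For an MA(q) process X_t = eps_t + sum_i theta_i eps_{t-i} with
Var(eps_t) = sigma^2, the variance is
  gamma(0) = sigma^2 * (1 + sum_i theta_i^2).
  sum_i theta_i^2 = (0.775)^2 = 0.600625.
  gamma(0) = 5 * (1 + 0.600625) = 5 * 1.600625 = 8.003125, which rounds to 8.0031.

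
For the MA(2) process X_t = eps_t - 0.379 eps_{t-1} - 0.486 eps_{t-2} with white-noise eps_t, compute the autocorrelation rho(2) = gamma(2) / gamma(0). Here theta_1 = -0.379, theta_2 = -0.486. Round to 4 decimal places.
\rho(2) = -0.3522

For an MA(q) process with theta_0 = 1, the autocovariance is
  gamma(k) = sigma^2 * sum_{i=0..q-k} theta_i * theta_{i+k},
and rho(k) = gamma(k) / gamma(0). Sigma^2 cancels.
  numerator   = (1)*(-0.486) = -0.486.
  denominator = (1)^2 + (-0.379)^2 + (-0.486)^2 = 1.379837.
  rho(2) = -0.486 / 1.379837 = -0.3522.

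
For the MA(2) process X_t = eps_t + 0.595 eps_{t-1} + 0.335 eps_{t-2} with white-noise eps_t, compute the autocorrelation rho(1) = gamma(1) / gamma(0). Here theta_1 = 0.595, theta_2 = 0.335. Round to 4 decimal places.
\rho(1) = 0.5417

For an MA(q) process with theta_0 = 1, the autocovariance is
  gamma(k) = sigma^2 * sum_{i=0..q-k} theta_i * theta_{i+k},
and rho(k) = gamma(k) / gamma(0). Sigma^2 cancels.
  numerator   = (1)*(0.595) + (0.595)*(0.335) = 0.794325.
  denominator = (1)^2 + (0.595)^2 + (0.335)^2 = 1.46625.
  rho(1) = 0.794325 / 1.46625 = 0.5417.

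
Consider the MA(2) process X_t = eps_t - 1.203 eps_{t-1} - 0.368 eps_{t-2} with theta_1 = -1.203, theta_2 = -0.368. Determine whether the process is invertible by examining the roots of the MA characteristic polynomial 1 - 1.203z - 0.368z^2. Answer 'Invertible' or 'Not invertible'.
\text{Not invertible}

The MA(q) characteristic polynomial is P(z) = 1 - 1.203z - 0.368z^2.
Invertibility requires all roots to lie outside the unit circle, i.e. |z| > 1 for every root.
Set 1 + (-1.203) z + (-0.368) z^2 = 0, i.e. a z^2 + b z + c = 0 with a = -0.368, b = -1.203, c = 1.
Discriminant D = b^2 - 4ac = (-1.203)^2 - 4*(-0.368)*1 = 1.447209 - (-1.472) = 2.919209.
D >= 0, so the roots are real: z = (-b +/- sqrt(D)) / (2a) = (1.203 +/- 1.708569) / (-0.736).
  z_1 = (1.203 + 1.708569) / (-0.736) = -3.9559,   |z_1| = 3.9559.
  z_2 = (1.203 - 1.708569) / (-0.736) = 0.6869,   |z_2| = 0.6869.
Moduli of all roots: 3.9559, 0.6869.
All moduli strictly greater than 1? No.
Verdict: Not invertible.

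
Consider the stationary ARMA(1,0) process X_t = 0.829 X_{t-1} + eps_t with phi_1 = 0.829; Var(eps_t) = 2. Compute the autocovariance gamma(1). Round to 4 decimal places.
\gamma(1) = 5.3012

Multiply the model equation by X_{t-k} and take expectations. With theta_0 = psi_0 = 1 and psi_j the MA(infinity) weights, this gives
  gamma(k) - sum_i phi_i gamma(k-i) = c_k,
  c_k = sigma^2 * sum_{j=k..q} theta_j psi_{j-k}   (c_k = 0 for k > q),
using gamma(-m) = gamma(m).
Pure AR (q = 0): c_0 = sigma^2 = 2, c_k = 0 for k >= 1.
Equations for k = 0 and k = 1 (AR order 1):
  gamma(0) = phi_1 gamma(1) + c_0
  gamma(1) = phi_1 gamma(0) + c_1
Substituting the second into the first: gamma(0) (1 - phi_1^2) = c_0 + phi_1 c_1, so
  gamma(0) = c_0 / (1 - phi_1^2) = 2 / (1 - (0.829)^2) = 2 / 0.312759 = 6.3947.
  gamma(1) = phi_1 gamma(0) = (0.829)(6.3947) = 5.301206.
Therefore gamma(1) = 5.3012 (to 4 decimal places).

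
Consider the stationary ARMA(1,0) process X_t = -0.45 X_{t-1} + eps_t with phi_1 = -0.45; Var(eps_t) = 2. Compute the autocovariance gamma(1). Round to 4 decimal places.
\gamma(1) = -1.1285

Multiply the model equation by X_{t-k} and take expectations. With theta_0 = psi_0 = 1 and psi_j the MA(infinity) weights, this gives
  gamma(k) - sum_i phi_i gamma(k-i) = c_k,
  c_k = sigma^2 * sum_{j=k..q} theta_j psi_{j-k}   (c_k = 0 for k > q),
using gamma(-m) = gamma(m).
Pure AR (q = 0): c_0 = sigma^2 = 2, c_k = 0 for k >= 1.
Equations for k = 0 and k = 1 (AR order 1):
  gamma(0) = phi_1 gamma(1) + c_0
  gamma(1) = phi_1 gamma(0) + c_1
Substituting the second into the first: gamma(0) (1 - phi_1^2) = c_0 + phi_1 c_1, so
  gamma(0) = c_0 / (1 - phi_1^2) = 2 / (1 - (-0.45)^2) = 2 / 0.7975 = 2.507837.
  gamma(1) = phi_1 gamma(0) = (-0.45)(2.507837) = -1.128527.
Therefore gamma(1) = -1.1285 (to 4 decimal places).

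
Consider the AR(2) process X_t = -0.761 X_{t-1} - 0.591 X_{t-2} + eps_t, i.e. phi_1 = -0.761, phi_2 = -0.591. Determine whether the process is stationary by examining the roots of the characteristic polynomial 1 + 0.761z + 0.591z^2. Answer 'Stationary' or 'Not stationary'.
\text{Stationary}

The AR(p) characteristic polynomial is P(z) = 1 + 0.761z + 0.591z^2.
Stationarity requires all roots to lie outside the unit circle, i.e. |z| > 1 for every root.
Set 1 + (0.761) z + (0.591) z^2 = 0, i.e. a z^2 + b z + c = 0 with a = 0.591, b = 0.761, c = 1.
Discriminant D = b^2 - 4ac = (0.761)^2 - 4*(0.591)*1 = 0.579121 - (2.364) = -1.784879.
D < 0, so the roots are the complex-conjugate pair z = (-b +/- i sqrt(-D)) / (2a) = -0.6438 +/- 1.1303i.
For a conjugate pair |z|^2 = z * conj(z) = (product of roots) = c/a = 1/(0.591) = 1.692047, so |z| = sqrt(1.692047) = 1.3008 for both roots.
Moduli of all roots: 1.3008, 1.3008.
All moduli strictly greater than 1? Yes.
Verdict: Stationary.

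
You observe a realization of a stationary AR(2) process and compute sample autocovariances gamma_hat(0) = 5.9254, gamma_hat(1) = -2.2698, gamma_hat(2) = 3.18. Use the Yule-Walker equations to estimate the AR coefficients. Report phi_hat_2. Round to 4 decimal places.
\hat\phi_{2} = 0.4570

The Yule-Walker equations for an AR(p) process read, in matrix form,
  Gamma_p phi = r_p,   with   (Gamma_p)_{ij} = gamma(|i - j|),
                       (r_p)_i = gamma(i),   i,j = 1..p.
Substitute the sample gammas (Toeplitz matrix and right-hand side of size 2):
  Gamma_p = [[5.9254, -2.2698], [-2.2698, 5.9254]]
  r_p     = [-2.2698, 3.18]
Written out:
  5.9254 phi_1 - 2.2698 phi_2 = -2.2698
  -2.2698 phi_1 + 5.9254 phi_2 = 3.18
Solve by Cramer's rule:
  det = gamma(0)^2 - gamma(1)^2 = (5.9254)^2 - (-2.2698)^2 = 35.11036516 - 5.15199204 = 29.95837312
  phi_hat_1 = [gamma(1) gamma(0) - gamma(1) gamma(2)] / det = [(-2.2698)(5.9254) - (-2.2698)(3.18)] / 29.95837312 = -6.23150892 / 29.95837312 = -0.208
  phi_hat_2 = [gamma(0) gamma(2) - gamma(1)^2] / det = [(5.9254)(3.18) - (-2.2698)^2] / 29.95837312 = 13.69077996 / 29.95837312 = 0.457
So phi_hat = [-0.2080, 0.4570].
Therefore phi_hat_2 = 0.4570.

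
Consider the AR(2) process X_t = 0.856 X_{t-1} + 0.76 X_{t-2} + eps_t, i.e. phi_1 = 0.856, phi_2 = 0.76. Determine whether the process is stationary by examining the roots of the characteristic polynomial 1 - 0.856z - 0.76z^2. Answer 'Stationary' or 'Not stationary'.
\text{Not stationary}

The AR(p) characteristic polynomial is P(z) = 1 - 0.856z - 0.76z^2.
Stationarity requires all roots to lie outside the unit circle, i.e. |z| > 1 for every root.
Set 1 + (-0.856) z + (-0.76) z^2 = 0, i.e. a z^2 + b z + c = 0 with a = -0.76, b = -0.856, c = 1.
Discriminant D = b^2 - 4ac = (-0.856)^2 - 4*(-0.76)*1 = 0.732736 - (-3.04) = 3.772736.
D >= 0, so the roots are real: z = (-b +/- sqrt(D)) / (2a) = (0.856 +/- 1.942353) / (-1.52).
  z_1 = (0.856 + 1.942353) / (-1.52) = -1.841,   |z_1| = 1.841.
  z_2 = (0.856 - 1.942353) / (-1.52) = 0.7147,   |z_2| = 0.7147.
Moduli of all roots: 1.8410, 0.7147.
All moduli strictly greater than 1? No.
Verdict: Not stationary.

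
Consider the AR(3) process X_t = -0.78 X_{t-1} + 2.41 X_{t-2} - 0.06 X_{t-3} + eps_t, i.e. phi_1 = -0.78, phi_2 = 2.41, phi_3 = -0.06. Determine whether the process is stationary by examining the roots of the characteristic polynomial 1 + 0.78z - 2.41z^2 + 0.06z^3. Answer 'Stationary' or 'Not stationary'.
\text{Not stationary}

The AR(p) characteristic polynomial is P(z) = 1 + 0.78z - 2.41z^2 + 0.06z^3.
Stationarity requires all roots to lie outside the unit circle, i.e. |z| > 1 for every root.
Degree 3: look for a simple real root z0 first, then factor out (1 - z/z0) and solve the remaining quadratic.
Testing z0 = -0.5: P(-0.5) = 1 + (0.78)(-0.5) + (-2.41)(-0.5)^2 + (0.06)(-0.5)^3
  = 1 + (-0.39) + (-0.6025) + (-0.0075) = 0.  So z_0 = -0.5 is a root, |z_0| = 0.5.
Divide out the factor (1 + 2 z) = (1 - z/z0) (since 1/z0 = -2):
  P(z) = (1 + 2 z)(1 + (-1.22) z + (0.03) z^2)
  [check: z-coef -1.22 - (-2) = 0.78; z^2-coef 0.03 - (-2)(-1.22) = -2.41; z^3-coef -(-2)(0.03) = 0.06.]
Remaining roots from the quadratic factor 1 + (-1.22) z + (0.03) z^2:
  Set 1 + (-1.22) z + (0.03) z^2 = 0, i.e. a z^2 + b z + c = 0 with a = 0.03, b = -1.22, c = 1.
  Discriminant D = b^2 - 4ac = (-1.22)^2 - 4*(0.03)*1 = 1.4884 - (0.12) = 1.3684.
  D >= 0, so the roots are real: z = (-b +/- sqrt(D)) / (2a) = (1.22 +/- 1.169786) / (0.06).
    z_1 = (1.22 + 1.169786) / (0.06) = 39.8298,   |z_1| = 39.8298.
    z_2 = (1.22 - 1.169786) / (0.06) = 0.8369,   |z_2| = 0.8369.
Moduli of all roots: 0.5000, 39.8298, 0.8369.
All moduli strictly greater than 1? No.
Verdict: Not stationary.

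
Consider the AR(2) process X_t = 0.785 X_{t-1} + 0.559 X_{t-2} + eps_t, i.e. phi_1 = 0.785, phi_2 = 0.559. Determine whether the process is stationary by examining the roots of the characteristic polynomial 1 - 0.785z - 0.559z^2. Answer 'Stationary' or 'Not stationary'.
\text{Not stationary}

The AR(p) characteristic polynomial is P(z) = 1 - 0.785z - 0.559z^2.
Stationarity requires all roots to lie outside the unit circle, i.e. |z| > 1 for every root.
Set 1 + (-0.785) z + (-0.559) z^2 = 0, i.e. a z^2 + b z + c = 0 with a = -0.559, b = -0.785, c = 1.
Discriminant D = b^2 - 4ac = (-0.785)^2 - 4*(-0.559)*1 = 0.616225 - (-2.236) = 2.852225.
D >= 0, so the roots are real: z = (-b +/- sqrt(D)) / (2a) = (0.785 +/- 1.688853) / (-1.118).
  z_1 = (0.785 + 1.688853) / (-1.118) = -2.2127,   |z_1| = 2.2127.
  z_2 = (0.785 - 1.688853) / (-1.118) = 0.8085,   |z_2| = 0.8085.
Moduli of all roots: 2.2127, 0.8085.
All moduli strictly greater than 1? No.
Verdict: Not stationary.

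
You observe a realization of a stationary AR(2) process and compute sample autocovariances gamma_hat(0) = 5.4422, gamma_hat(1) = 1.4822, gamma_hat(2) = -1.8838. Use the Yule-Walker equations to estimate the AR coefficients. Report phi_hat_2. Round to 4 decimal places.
\hat\phi_{2} = -0.4540

The Yule-Walker equations for an AR(p) process read, in matrix form,
  Gamma_p phi = r_p,   with   (Gamma_p)_{ij} = gamma(|i - j|),
                       (r_p)_i = gamma(i),   i,j = 1..p.
Substitute the sample gammas (Toeplitz matrix and right-hand side of size 2):
  Gamma_p = [[5.4422, 1.4822], [1.4822, 5.4422]]
  r_p     = [1.4822, -1.8838]
Written out:
  5.4422 phi_1 + 1.4822 phi_2 = 1.4822
  1.4822 phi_1 + 5.4422 phi_2 = -1.8838
Solve by Cramer's rule:
  det = gamma(0)^2 - gamma(1)^2 = (5.4422)^2 - (1.4822)^2 = 29.61754084 - 2.19691684 = 27.420624
  phi_hat_1 = [gamma(1) gamma(0) - gamma(1) gamma(2)] / det = [(1.4822)(5.4422) - (1.4822)(-1.8838)] / 27.420624 = 10.8585972 / 27.420624 = 0.396
  phi_hat_2 = [gamma(0) gamma(2) - gamma(1)^2] / det = [(5.4422)(-1.8838) - (1.4822)^2] / 27.420624 = -12.4489332 / 27.420624 = -0.454
So phi_hat = [0.3960, -0.4540].
Therefore phi_hat_2 = -0.4540.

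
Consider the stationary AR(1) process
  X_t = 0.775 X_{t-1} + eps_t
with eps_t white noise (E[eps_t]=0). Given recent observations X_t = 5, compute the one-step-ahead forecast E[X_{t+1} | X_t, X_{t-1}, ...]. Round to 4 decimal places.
E[X_{t+1} \mid \mathcal F_t] = 3.8750

For an AR(p) model X_t = c + sum_i phi_i X_{t-i} + eps_t, the
one-step-ahead conditional mean is
  E[X_{t+1} | X_t, ...] = c + sum_i phi_i X_{t+1-i}.
Substitute known values:
  E[X_{t+1} | ...] = (0.775) * (5)
                   = 3.8750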